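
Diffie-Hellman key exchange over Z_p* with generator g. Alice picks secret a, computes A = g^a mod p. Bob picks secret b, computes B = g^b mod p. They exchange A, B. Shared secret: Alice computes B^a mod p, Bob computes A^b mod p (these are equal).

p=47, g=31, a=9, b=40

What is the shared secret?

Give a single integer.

A = 31^9 mod 47  (bits of 9 = 1001)
  bit 0 = 1: r = r^2 * 31 mod 47 = 1^2 * 31 = 1*31 = 31
  bit 1 = 0: r = r^2 mod 47 = 31^2 = 21
  bit 2 = 0: r = r^2 mod 47 = 21^2 = 18
  bit 3 = 1: r = r^2 * 31 mod 47 = 18^2 * 31 = 42*31 = 33
  -> A = 33
B = 31^40 mod 47  (bits of 40 = 101000)
  bit 0 = 1: r = r^2 * 31 mod 47 = 1^2 * 31 = 1*31 = 31
  bit 1 = 0: r = r^2 mod 47 = 31^2 = 21
  bit 2 = 1: r = r^2 * 31 mod 47 = 21^2 * 31 = 18*31 = 41
  bit 3 = 0: r = r^2 mod 47 = 41^2 = 36
  bit 4 = 0: r = r^2 mod 47 = 36^2 = 27
  bit 5 = 0: r = r^2 mod 47 = 27^2 = 24
  -> B = 24
s = B^a = 24^9 mod 47  (bits of 9 = 1001)
  bit 0 = 1: r = r^2 * 24 mod 47 = 1^2 * 24 = 1*24 = 24
  bit 1 = 0: r = r^2 mod 47 = 24^2 = 12
  bit 2 = 0: r = r^2 mod 47 = 12^2 = 3
  bit 3 = 1: r = r^2 * 24 mod 47 = 3^2 * 24 = 9*24 = 28
  -> s = B^a = 28

Answer: 28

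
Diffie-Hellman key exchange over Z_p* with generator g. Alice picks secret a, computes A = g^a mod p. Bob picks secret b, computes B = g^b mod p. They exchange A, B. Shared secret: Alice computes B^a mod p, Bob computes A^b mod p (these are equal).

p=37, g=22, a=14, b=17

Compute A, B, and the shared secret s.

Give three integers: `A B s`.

A = 22^14 mod 37  (bits of 14 = 1110)
  bit 0 = 1: r = r^2 * 22 mod 37 = 1^2 * 22 = 1*22 = 22
  bit 1 = 1: r = r^2 * 22 mod 37 = 22^2 * 22 = 3*22 = 29
  bit 2 = 1: r = r^2 * 22 mod 37 = 29^2 * 22 = 27*22 = 2
  bit 3 = 0: r = r^2 mod 37 = 2^2 = 4
  -> A = 4
B = 22^17 mod 37  (bits of 17 = 10001)
  bit 0 = 1: r = r^2 * 22 mod 37 = 1^2 * 22 = 1*22 = 22
  bit 1 = 0: r = r^2 mod 37 = 22^2 = 3
  bit 2 = 0: r = r^2 mod 37 = 3^2 = 9
  bit 3 = 0: r = r^2 mod 37 = 9^2 = 7
  bit 4 = 1: r = r^2 * 22 mod 37 = 7^2 * 22 = 12*22 = 5
  -> B = 5
s = B^a = 5^14 mod 37  (bits of 14 = 1110)
  bit 0 = 1: r = r^2 * 5 mod 37 = 1^2 * 5 = 1*5 = 5
  bit 1 = 1: r = r^2 * 5 mod 37 = 5^2 * 5 = 25*5 = 14
  bit 2 = 1: r = r^2 * 5 mod 37 = 14^2 * 5 = 11*5 = 18
  bit 3 = 0: r = r^2 mod 37 = 18^2 = 28
  -> s = B^a = 28

Answer: 4 5 28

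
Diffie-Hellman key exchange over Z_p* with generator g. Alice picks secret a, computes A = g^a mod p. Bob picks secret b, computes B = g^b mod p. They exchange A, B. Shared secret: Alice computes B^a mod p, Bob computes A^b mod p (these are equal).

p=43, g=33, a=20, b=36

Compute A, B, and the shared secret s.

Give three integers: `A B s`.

Answer: 13 16 35

Derivation:
A = 33^20 mod 43  (bits of 20 = 10100)
  bit 0 = 1: r = r^2 * 33 mod 43 = 1^2 * 33 = 1*33 = 33
  bit 1 = 0: r = r^2 mod 43 = 33^2 = 14
  bit 2 = 1: r = r^2 * 33 mod 43 = 14^2 * 33 = 24*33 = 18
  bit 3 = 0: r = r^2 mod 43 = 18^2 = 23
  bit 4 = 0: r = r^2 mod 43 = 23^2 = 13
  -> A = 13
B = 33^36 mod 43  (bits of 36 = 100100)
  bit 0 = 1: r = r^2 * 33 mod 43 = 1^2 * 33 = 1*33 = 33
  bit 1 = 0: r = r^2 mod 43 = 33^2 = 14
  bit 2 = 0: r = r^2 mod 43 = 14^2 = 24
  bit 3 = 1: r = r^2 * 33 mod 43 = 24^2 * 33 = 17*33 = 2
  bit 4 = 0: r = r^2 mod 43 = 2^2 = 4
  bit 5 = 0: r = r^2 mod 43 = 4^2 = 16
  -> B = 16
s = B^a = 16^20 mod 43  (bits of 20 = 10100)
  bit 0 = 1: r = r^2 * 16 mod 43 = 1^2 * 16 = 1*16 = 16
  bit 1 = 0: r = r^2 mod 43 = 16^2 = 41
  bit 2 = 1: r = r^2 * 16 mod 43 = 41^2 * 16 = 4*16 = 21
  bit 3 = 0: r = r^2 mod 43 = 21^2 = 11
  bit 4 = 0: r = r^2 mod 43 = 11^2 = 35
  -> s = B^a = 35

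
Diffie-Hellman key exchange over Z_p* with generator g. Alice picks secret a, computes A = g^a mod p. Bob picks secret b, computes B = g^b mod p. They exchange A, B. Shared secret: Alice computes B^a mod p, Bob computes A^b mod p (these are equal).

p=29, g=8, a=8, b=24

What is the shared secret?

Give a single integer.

A = 8^8 mod 29  (bits of 8 = 1000)
  bit 0 = 1: r = r^2 * 8 mod 29 = 1^2 * 8 = 1*8 = 8
  bit 1 = 0: r = r^2 mod 29 = 8^2 = 6
  bit 2 = 0: r = r^2 mod 29 = 6^2 = 7
  bit 3 = 0: r = r^2 mod 29 = 7^2 = 20
  -> A = 20
B = 8^24 mod 29  (bits of 24 = 11000)
  bit 0 = 1: r = r^2 * 8 mod 29 = 1^2 * 8 = 1*8 = 8
  bit 1 = 1: r = r^2 * 8 mod 29 = 8^2 * 8 = 6*8 = 19
  bit 2 = 0: r = r^2 mod 29 = 19^2 = 13
  bit 3 = 0: r = r^2 mod 29 = 13^2 = 24
  bit 4 = 0: r = r^2 mod 29 = 24^2 = 25
  -> B = 25
s = B^a = 25^8 mod 29  (bits of 8 = 1000)
  bit 0 = 1: r = r^2 * 25 mod 29 = 1^2 * 25 = 1*25 = 25
  bit 1 = 0: r = r^2 mod 29 = 25^2 = 16
  bit 2 = 0: r = r^2 mod 29 = 16^2 = 24
  bit 3 = 0: r = r^2 mod 29 = 24^2 = 25
  -> s = B^a = 25

Answer: 25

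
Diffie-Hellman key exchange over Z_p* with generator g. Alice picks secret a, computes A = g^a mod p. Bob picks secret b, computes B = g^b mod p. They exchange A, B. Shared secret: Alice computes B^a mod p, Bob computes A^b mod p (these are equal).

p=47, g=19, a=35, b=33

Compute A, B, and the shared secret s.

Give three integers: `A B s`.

Answer: 13 43 45

Derivation:
A = 19^35 mod 47  (bits of 35 = 100011)
  bit 0 = 1: r = r^2 * 19 mod 47 = 1^2 * 19 = 1*19 = 19
  bit 1 = 0: r = r^2 mod 47 = 19^2 = 32
  bit 2 = 0: r = r^2 mod 47 = 32^2 = 37
  bit 3 = 0: r = r^2 mod 47 = 37^2 = 6
  bit 4 = 1: r = r^2 * 19 mod 47 = 6^2 * 19 = 36*19 = 26
  bit 5 = 1: r = r^2 * 19 mod 47 = 26^2 * 19 = 18*19 = 13
  -> A = 13
B = 19^33 mod 47  (bits of 33 = 100001)
  bit 0 = 1: r = r^2 * 19 mod 47 = 1^2 * 19 = 1*19 = 19
  bit 1 = 0: r = r^2 mod 47 = 19^2 = 32
  bit 2 = 0: r = r^2 mod 47 = 32^2 = 37
  bit 3 = 0: r = r^2 mod 47 = 37^2 = 6
  bit 4 = 0: r = r^2 mod 47 = 6^2 = 36
  bit 5 = 1: r = r^2 * 19 mod 47 = 36^2 * 19 = 27*19 = 43
  -> B = 43
s = B^a = 43^35 mod 47  (bits of 35 = 100011)
  bit 0 = 1: r = r^2 * 43 mod 47 = 1^2 * 43 = 1*43 = 43
  bit 1 = 0: r = r^2 mod 47 = 43^2 = 16
  bit 2 = 0: r = r^2 mod 47 = 16^2 = 21
  bit 3 = 0: r = r^2 mod 47 = 21^2 = 18
  bit 4 = 1: r = r^2 * 43 mod 47 = 18^2 * 43 = 42*43 = 20
  bit 5 = 1: r = r^2 * 43 mod 47 = 20^2 * 43 = 24*43 = 45
  -> s = B^a = 45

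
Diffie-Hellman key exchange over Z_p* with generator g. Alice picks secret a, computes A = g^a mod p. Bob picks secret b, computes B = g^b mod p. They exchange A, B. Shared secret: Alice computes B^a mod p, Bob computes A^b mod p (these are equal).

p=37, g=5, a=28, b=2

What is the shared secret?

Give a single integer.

A = 5^28 mod 37  (bits of 28 = 11100)
  bit 0 = 1: r = r^2 * 5 mod 37 = 1^2 * 5 = 1*5 = 5
  bit 1 = 1: r = r^2 * 5 mod 37 = 5^2 * 5 = 25*5 = 14
  bit 2 = 1: r = r^2 * 5 mod 37 = 14^2 * 5 = 11*5 = 18
  bit 3 = 0: r = r^2 mod 37 = 18^2 = 28
  bit 4 = 0: r = r^2 mod 37 = 28^2 = 7
  -> A = 7
B = 5^2 mod 37  (bits of 2 = 10)
  bit 0 = 1: r = r^2 * 5 mod 37 = 1^2 * 5 = 1*5 = 5
  bit 1 = 0: r = r^2 mod 37 = 5^2 = 25
  -> B = 25
s = B^a = 25^28 mod 37  (bits of 28 = 11100)
  bit 0 = 1: r = r^2 * 25 mod 37 = 1^2 * 25 = 1*25 = 25
  bit 1 = 1: r = r^2 * 25 mod 37 = 25^2 * 25 = 33*25 = 11
  bit 2 = 1: r = r^2 * 25 mod 37 = 11^2 * 25 = 10*25 = 28
  bit 3 = 0: r = r^2 mod 37 = 28^2 = 7
  bit 4 = 0: r = r^2 mod 37 = 7^2 = 12
  -> s = B^a = 12

Answer: 12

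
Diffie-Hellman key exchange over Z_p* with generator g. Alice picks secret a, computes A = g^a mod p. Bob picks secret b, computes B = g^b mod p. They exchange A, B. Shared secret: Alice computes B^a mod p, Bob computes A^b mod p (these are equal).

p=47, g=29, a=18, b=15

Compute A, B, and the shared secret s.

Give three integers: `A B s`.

A = 29^18 mod 47  (bits of 18 = 10010)
  bit 0 = 1: r = r^2 * 29 mod 47 = 1^2 * 29 = 1*29 = 29
  bit 1 = 0: r = r^2 mod 47 = 29^2 = 42
  bit 2 = 0: r = r^2 mod 47 = 42^2 = 25
  bit 3 = 1: r = r^2 * 29 mod 47 = 25^2 * 29 = 14*29 = 30
  bit 4 = 0: r = r^2 mod 47 = 30^2 = 7
  -> A = 7
B = 29^15 mod 47  (bits of 15 = 1111)
  bit 0 = 1: r = r^2 * 29 mod 47 = 1^2 * 29 = 1*29 = 29
  bit 1 = 1: r = r^2 * 29 mod 47 = 29^2 * 29 = 42*29 = 43
  bit 2 = 1: r = r^2 * 29 mod 47 = 43^2 * 29 = 16*29 = 41
  bit 3 = 1: r = r^2 * 29 mod 47 = 41^2 * 29 = 36*29 = 10
  -> B = 10
s = B^a = 10^18 mod 47  (bits of 18 = 10010)
  bit 0 = 1: r = r^2 * 10 mod 47 = 1^2 * 10 = 1*10 = 10
  bit 1 = 0: r = r^2 mod 47 = 10^2 = 6
  bit 2 = 0: r = r^2 mod 47 = 6^2 = 36
  bit 3 = 1: r = r^2 * 10 mod 47 = 36^2 * 10 = 27*10 = 35
  bit 4 = 0: r = r^2 mod 47 = 35^2 = 3
  -> s = B^a = 3

Answer: 7 10 3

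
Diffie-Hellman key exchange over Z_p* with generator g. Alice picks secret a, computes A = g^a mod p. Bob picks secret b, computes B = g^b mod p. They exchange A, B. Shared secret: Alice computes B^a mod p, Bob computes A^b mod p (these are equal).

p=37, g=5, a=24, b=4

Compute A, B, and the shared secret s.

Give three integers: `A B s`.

Answer: 26 33 26

Derivation:
A = 5^24 mod 37  (bits of 24 = 11000)
  bit 0 = 1: r = r^2 * 5 mod 37 = 1^2 * 5 = 1*5 = 5
  bit 1 = 1: r = r^2 * 5 mod 37 = 5^2 * 5 = 25*5 = 14
  bit 2 = 0: r = r^2 mod 37 = 14^2 = 11
  bit 3 = 0: r = r^2 mod 37 = 11^2 = 10
  bit 4 = 0: r = r^2 mod 37 = 10^2 = 26
  -> A = 26
B = 5^4 mod 37  (bits of 4 = 100)
  bit 0 = 1: r = r^2 * 5 mod 37 = 1^2 * 5 = 1*5 = 5
  bit 1 = 0: r = r^2 mod 37 = 5^2 = 25
  bit 2 = 0: r = r^2 mod 37 = 25^2 = 33
  -> B = 33
s = B^a = 33^24 mod 37  (bits of 24 = 11000)
  bit 0 = 1: r = r^2 * 33 mod 37 = 1^2 * 33 = 1*33 = 33
  bit 1 = 1: r = r^2 * 33 mod 37 = 33^2 * 33 = 16*33 = 10
  bit 2 = 0: r = r^2 mod 37 = 10^2 = 26
  bit 3 = 0: r = r^2 mod 37 = 26^2 = 10
  bit 4 = 0: r = r^2 mod 37 = 10^2 = 26
  -> s = B^a = 26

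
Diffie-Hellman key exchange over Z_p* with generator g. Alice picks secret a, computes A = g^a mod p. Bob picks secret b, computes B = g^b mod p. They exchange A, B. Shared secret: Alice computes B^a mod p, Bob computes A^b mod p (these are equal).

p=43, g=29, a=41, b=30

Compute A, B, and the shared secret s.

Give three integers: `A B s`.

Answer: 3 4 11

Derivation:
A = 29^41 mod 43  (bits of 41 = 101001)
  bit 0 = 1: r = r^2 * 29 mod 43 = 1^2 * 29 = 1*29 = 29
  bit 1 = 0: r = r^2 mod 43 = 29^2 = 24
  bit 2 = 1: r = r^2 * 29 mod 43 = 24^2 * 29 = 17*29 = 20
  bit 3 = 0: r = r^2 mod 43 = 20^2 = 13
  bit 4 = 0: r = r^2 mod 43 = 13^2 = 40
  bit 5 = 1: r = r^2 * 29 mod 43 = 40^2 * 29 = 9*29 = 3
  -> A = 3
B = 29^30 mod 43  (bits of 30 = 11110)
  bit 0 = 1: r = r^2 * 29 mod 43 = 1^2 * 29 = 1*29 = 29
  bit 1 = 1: r = r^2 * 29 mod 43 = 29^2 * 29 = 24*29 = 8
  bit 2 = 1: r = r^2 * 29 mod 43 = 8^2 * 29 = 21*29 = 7
  bit 3 = 1: r = r^2 * 29 mod 43 = 7^2 * 29 = 6*29 = 2
  bit 4 = 0: r = r^2 mod 43 = 2^2 = 4
  -> B = 4
s = B^a = 4^41 mod 43  (bits of 41 = 101001)
  bit 0 = 1: r = r^2 * 4 mod 43 = 1^2 * 4 = 1*4 = 4
  bit 1 = 0: r = r^2 mod 43 = 4^2 = 16
  bit 2 = 1: r = r^2 * 4 mod 43 = 16^2 * 4 = 41*4 = 35
  bit 3 = 0: r = r^2 mod 43 = 35^2 = 21
  bit 4 = 0: r = r^2 mod 43 = 21^2 = 11
  bit 5 = 1: r = r^2 * 4 mod 43 = 11^2 * 4 = 35*4 = 11
  -> s = B^a = 11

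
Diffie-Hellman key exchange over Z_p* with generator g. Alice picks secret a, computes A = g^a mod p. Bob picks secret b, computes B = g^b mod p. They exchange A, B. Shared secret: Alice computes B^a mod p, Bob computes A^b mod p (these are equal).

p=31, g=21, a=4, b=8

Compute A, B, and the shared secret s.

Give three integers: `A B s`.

Answer: 18 14 7

Derivation:
A = 21^4 mod 31  (bits of 4 = 100)
  bit 0 = 1: r = r^2 * 21 mod 31 = 1^2 * 21 = 1*21 = 21
  bit 1 = 0: r = r^2 mod 31 = 21^2 = 7
  bit 2 = 0: r = r^2 mod 31 = 7^2 = 18
  -> A = 18
B = 21^8 mod 31  (bits of 8 = 1000)
  bit 0 = 1: r = r^2 * 21 mod 31 = 1^2 * 21 = 1*21 = 21
  bit 1 = 0: r = r^2 mod 31 = 21^2 = 7
  bit 2 = 0: r = r^2 mod 31 = 7^2 = 18
  bit 3 = 0: r = r^2 mod 31 = 18^2 = 14
  -> B = 14
s = B^a = 14^4 mod 31  (bits of 4 = 100)
  bit 0 = 1: r = r^2 * 14 mod 31 = 1^2 * 14 = 1*14 = 14
  bit 1 = 0: r = r^2 mod 31 = 14^2 = 10
  bit 2 = 0: r = r^2 mod 31 = 10^2 = 7
  -> s = B^a = 7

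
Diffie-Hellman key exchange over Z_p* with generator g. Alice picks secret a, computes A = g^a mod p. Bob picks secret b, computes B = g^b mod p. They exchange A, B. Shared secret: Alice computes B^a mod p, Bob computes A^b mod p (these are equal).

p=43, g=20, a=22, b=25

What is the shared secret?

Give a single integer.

Answer: 40

Derivation:
A = 20^22 mod 43  (bits of 22 = 10110)
  bit 0 = 1: r = r^2 * 20 mod 43 = 1^2 * 20 = 1*20 = 20
  bit 1 = 0: r = r^2 mod 43 = 20^2 = 13
  bit 2 = 1: r = r^2 * 20 mod 43 = 13^2 * 20 = 40*20 = 26
  bit 3 = 1: r = r^2 * 20 mod 43 = 26^2 * 20 = 31*20 = 18
  bit 4 = 0: r = r^2 mod 43 = 18^2 = 23
  -> A = 23
B = 20^25 mod 43  (bits of 25 = 11001)
  bit 0 = 1: r = r^2 * 20 mod 43 = 1^2 * 20 = 1*20 = 20
  bit 1 = 1: r = r^2 * 20 mod 43 = 20^2 * 20 = 13*20 = 2
  bit 2 = 0: r = r^2 mod 43 = 2^2 = 4
  bit 3 = 0: r = r^2 mod 43 = 4^2 = 16
  bit 4 = 1: r = r^2 * 20 mod 43 = 16^2 * 20 = 41*20 = 3
  -> B = 3
s = B^a = 3^22 mod 43  (bits of 22 = 10110)
  bit 0 = 1: r = r^2 * 3 mod 43 = 1^2 * 3 = 1*3 = 3
  bit 1 = 0: r = r^2 mod 43 = 3^2 = 9
  bit 2 = 1: r = r^2 * 3 mod 43 = 9^2 * 3 = 38*3 = 28
  bit 3 = 1: r = r^2 * 3 mod 43 = 28^2 * 3 = 10*3 = 30
  bit 4 = 0: r = r^2 mod 43 = 30^2 = 40
  -> s = B^a = 40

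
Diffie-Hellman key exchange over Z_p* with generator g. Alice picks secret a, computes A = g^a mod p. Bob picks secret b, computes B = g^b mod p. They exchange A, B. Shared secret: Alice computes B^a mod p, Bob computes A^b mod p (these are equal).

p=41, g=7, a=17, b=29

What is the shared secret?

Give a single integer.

A = 7^17 mod 41  (bits of 17 = 10001)
  bit 0 = 1: r = r^2 * 7 mod 41 = 1^2 * 7 = 1*7 = 7
  bit 1 = 0: r = r^2 mod 41 = 7^2 = 8
  bit 2 = 0: r = r^2 mod 41 = 8^2 = 23
  bit 3 = 0: r = r^2 mod 41 = 23^2 = 37
  bit 4 = 1: r = r^2 * 7 mod 41 = 37^2 * 7 = 16*7 = 30
  -> A = 30
B = 7^29 mod 41  (bits of 29 = 11101)
  bit 0 = 1: r = r^2 * 7 mod 41 = 1^2 * 7 = 1*7 = 7
  bit 1 = 1: r = r^2 * 7 mod 41 = 7^2 * 7 = 8*7 = 15
  bit 2 = 1: r = r^2 * 7 mod 41 = 15^2 * 7 = 20*7 = 17
  bit 3 = 0: r = r^2 mod 41 = 17^2 = 2
  bit 4 = 1: r = r^2 * 7 mod 41 = 2^2 * 7 = 4*7 = 28
  -> B = 28
s = B^a = 28^17 mod 41  (bits of 17 = 10001)
  bit 0 = 1: r = r^2 * 28 mod 41 = 1^2 * 28 = 1*28 = 28
  bit 1 = 0: r = r^2 mod 41 = 28^2 = 5
  bit 2 = 0: r = r^2 mod 41 = 5^2 = 25
  bit 3 = 0: r = r^2 mod 41 = 25^2 = 10
  bit 4 = 1: r = r^2 * 28 mod 41 = 10^2 * 28 = 18*28 = 12
  -> s = B^a = 12

Answer: 12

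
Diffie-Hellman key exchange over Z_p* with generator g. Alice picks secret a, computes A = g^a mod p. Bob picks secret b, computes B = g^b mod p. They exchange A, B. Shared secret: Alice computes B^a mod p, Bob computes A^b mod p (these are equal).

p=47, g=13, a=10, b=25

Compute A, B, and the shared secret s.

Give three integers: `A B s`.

Answer: 2 19 4

Derivation:
A = 13^10 mod 47  (bits of 10 = 1010)
  bit 0 = 1: r = r^2 * 13 mod 47 = 1^2 * 13 = 1*13 = 13
  bit 1 = 0: r = r^2 mod 47 = 13^2 = 28
  bit 2 = 1: r = r^2 * 13 mod 47 = 28^2 * 13 = 32*13 = 40
  bit 3 = 0: r = r^2 mod 47 = 40^2 = 2
  -> A = 2
B = 13^25 mod 47  (bits of 25 = 11001)
  bit 0 = 1: r = r^2 * 13 mod 47 = 1^2 * 13 = 1*13 = 13
  bit 1 = 1: r = r^2 * 13 mod 47 = 13^2 * 13 = 28*13 = 35
  bit 2 = 0: r = r^2 mod 47 = 35^2 = 3
  bit 3 = 0: r = r^2 mod 47 = 3^2 = 9
  bit 4 = 1: r = r^2 * 13 mod 47 = 9^2 * 13 = 34*13 = 19
  -> B = 19
s = B^a = 19^10 mod 47  (bits of 10 = 1010)
  bit 0 = 1: r = r^2 * 19 mod 47 = 1^2 * 19 = 1*19 = 19
  bit 1 = 0: r = r^2 mod 47 = 19^2 = 32
  bit 2 = 1: r = r^2 * 19 mod 47 = 32^2 * 19 = 37*19 = 45
  bit 3 = 0: r = r^2 mod 47 = 45^2 = 4
  -> s = B^a = 4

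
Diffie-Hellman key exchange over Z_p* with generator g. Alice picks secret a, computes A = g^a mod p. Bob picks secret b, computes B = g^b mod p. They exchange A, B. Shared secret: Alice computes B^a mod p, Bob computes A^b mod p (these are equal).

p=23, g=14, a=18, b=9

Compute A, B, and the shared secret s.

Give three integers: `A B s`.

Answer: 4 21 13

Derivation:
A = 14^18 mod 23  (bits of 18 = 10010)
  bit 0 = 1: r = r^2 * 14 mod 23 = 1^2 * 14 = 1*14 = 14
  bit 1 = 0: r = r^2 mod 23 = 14^2 = 12
  bit 2 = 0: r = r^2 mod 23 = 12^2 = 6
  bit 3 = 1: r = r^2 * 14 mod 23 = 6^2 * 14 = 13*14 = 21
  bit 4 = 0: r = r^2 mod 23 = 21^2 = 4
  -> A = 4
B = 14^9 mod 23  (bits of 9 = 1001)
  bit 0 = 1: r = r^2 * 14 mod 23 = 1^2 * 14 = 1*14 = 14
  bit 1 = 0: r = r^2 mod 23 = 14^2 = 12
  bit 2 = 0: r = r^2 mod 23 = 12^2 = 6
  bit 3 = 1: r = r^2 * 14 mod 23 = 6^2 * 14 = 13*14 = 21
  -> B = 21
s = B^a = 21^18 mod 23  (bits of 18 = 10010)
  bit 0 = 1: r = r^2 * 21 mod 23 = 1^2 * 21 = 1*21 = 21
  bit 1 = 0: r = r^2 mod 23 = 21^2 = 4
  bit 2 = 0: r = r^2 mod 23 = 4^2 = 16
  bit 3 = 1: r = r^2 * 21 mod 23 = 16^2 * 21 = 3*21 = 17
  bit 4 = 0: r = r^2 mod 23 = 17^2 = 13
  -> s = B^a = 13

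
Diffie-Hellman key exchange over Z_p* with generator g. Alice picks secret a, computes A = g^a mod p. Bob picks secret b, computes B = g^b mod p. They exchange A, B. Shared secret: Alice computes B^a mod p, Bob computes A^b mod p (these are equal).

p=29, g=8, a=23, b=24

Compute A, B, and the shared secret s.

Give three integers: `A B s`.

Answer: 14 25 16

Derivation:
A = 8^23 mod 29  (bits of 23 = 10111)
  bit 0 = 1: r = r^2 * 8 mod 29 = 1^2 * 8 = 1*8 = 8
  bit 1 = 0: r = r^2 mod 29 = 8^2 = 6
  bit 2 = 1: r = r^2 * 8 mod 29 = 6^2 * 8 = 7*8 = 27
  bit 3 = 1: r = r^2 * 8 mod 29 = 27^2 * 8 = 4*8 = 3
  bit 4 = 1: r = r^2 * 8 mod 29 = 3^2 * 8 = 9*8 = 14
  -> A = 14
B = 8^24 mod 29  (bits of 24 = 11000)
  bit 0 = 1: r = r^2 * 8 mod 29 = 1^2 * 8 = 1*8 = 8
  bit 1 = 1: r = r^2 * 8 mod 29 = 8^2 * 8 = 6*8 = 19
  bit 2 = 0: r = r^2 mod 29 = 19^2 = 13
  bit 3 = 0: r = r^2 mod 29 = 13^2 = 24
  bit 4 = 0: r = r^2 mod 29 = 24^2 = 25
  -> B = 25
s = B^a = 25^23 mod 29  (bits of 23 = 10111)
  bit 0 = 1: r = r^2 * 25 mod 29 = 1^2 * 25 = 1*25 = 25
  bit 1 = 0: r = r^2 mod 29 = 25^2 = 16
  bit 2 = 1: r = r^2 * 25 mod 29 = 16^2 * 25 = 24*25 = 20
  bit 3 = 1: r = r^2 * 25 mod 29 = 20^2 * 25 = 23*25 = 24
  bit 4 = 1: r = r^2 * 25 mod 29 = 24^2 * 25 = 25*25 = 16
  -> s = B^a = 16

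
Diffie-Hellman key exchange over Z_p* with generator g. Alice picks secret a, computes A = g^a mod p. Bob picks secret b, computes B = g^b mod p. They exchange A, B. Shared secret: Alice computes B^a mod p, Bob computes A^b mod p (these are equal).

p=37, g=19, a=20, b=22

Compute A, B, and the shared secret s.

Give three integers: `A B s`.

Answer: 9 30 12

Derivation:
A = 19^20 mod 37  (bits of 20 = 10100)
  bit 0 = 1: r = r^2 * 19 mod 37 = 1^2 * 19 = 1*19 = 19
  bit 1 = 0: r = r^2 mod 37 = 19^2 = 28
  bit 2 = 1: r = r^2 * 19 mod 37 = 28^2 * 19 = 7*19 = 22
  bit 3 = 0: r = r^2 mod 37 = 22^2 = 3
  bit 4 = 0: r = r^2 mod 37 = 3^2 = 9
  -> A = 9
B = 19^22 mod 37  (bits of 22 = 10110)
  bit 0 = 1: r = r^2 * 19 mod 37 = 1^2 * 19 = 1*19 = 19
  bit 1 = 0: r = r^2 mod 37 = 19^2 = 28
  bit 2 = 1: r = r^2 * 19 mod 37 = 28^2 * 19 = 7*19 = 22
  bit 3 = 1: r = r^2 * 19 mod 37 = 22^2 * 19 = 3*19 = 20
  bit 4 = 0: r = r^2 mod 37 = 20^2 = 30
  -> B = 30
s = B^a = 30^20 mod 37  (bits of 20 = 10100)
  bit 0 = 1: r = r^2 * 30 mod 37 = 1^2 * 30 = 1*30 = 30
  bit 1 = 0: r = r^2 mod 37 = 30^2 = 12
  bit 2 = 1: r = r^2 * 30 mod 37 = 12^2 * 30 = 33*30 = 28
  bit 3 = 0: r = r^2 mod 37 = 28^2 = 7
  bit 4 = 0: r = r^2 mod 37 = 7^2 = 12
  -> s = B^a = 12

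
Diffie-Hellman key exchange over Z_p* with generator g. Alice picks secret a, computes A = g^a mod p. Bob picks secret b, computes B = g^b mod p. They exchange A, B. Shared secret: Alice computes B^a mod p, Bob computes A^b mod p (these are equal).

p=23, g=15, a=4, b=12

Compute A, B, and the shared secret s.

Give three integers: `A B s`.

Answer: 2 8 2

Derivation:
A = 15^4 mod 23  (bits of 4 = 100)
  bit 0 = 1: r = r^2 * 15 mod 23 = 1^2 * 15 = 1*15 = 15
  bit 1 = 0: r = r^2 mod 23 = 15^2 = 18
  bit 2 = 0: r = r^2 mod 23 = 18^2 = 2
  -> A = 2
B = 15^12 mod 23  (bits of 12 = 1100)
  bit 0 = 1: r = r^2 * 15 mod 23 = 1^2 * 15 = 1*15 = 15
  bit 1 = 1: r = r^2 * 15 mod 23 = 15^2 * 15 = 18*15 = 17
  bit 2 = 0: r = r^2 mod 23 = 17^2 = 13
  bit 3 = 0: r = r^2 mod 23 = 13^2 = 8
  -> B = 8
s = B^a = 8^4 mod 23  (bits of 4 = 100)
  bit 0 = 1: r = r^2 * 8 mod 23 = 1^2 * 8 = 1*8 = 8
  bit 1 = 0: r = r^2 mod 23 = 8^2 = 18
  bit 2 = 0: r = r^2 mod 23 = 18^2 = 2
  -> s = B^a = 2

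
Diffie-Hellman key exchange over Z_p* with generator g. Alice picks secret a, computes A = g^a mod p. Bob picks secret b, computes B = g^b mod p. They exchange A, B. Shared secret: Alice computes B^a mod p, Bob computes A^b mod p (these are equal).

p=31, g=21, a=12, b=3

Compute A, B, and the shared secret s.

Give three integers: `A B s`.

Answer: 4 23 2

Derivation:
A = 21^12 mod 31  (bits of 12 = 1100)
  bit 0 = 1: r = r^2 * 21 mod 31 = 1^2 * 21 = 1*21 = 21
  bit 1 = 1: r = r^2 * 21 mod 31 = 21^2 * 21 = 7*21 = 23
  bit 2 = 0: r = r^2 mod 31 = 23^2 = 2
  bit 3 = 0: r = r^2 mod 31 = 2^2 = 4
  -> A = 4
B = 21^3 mod 31  (bits of 3 = 11)
  bit 0 = 1: r = r^2 * 21 mod 31 = 1^2 * 21 = 1*21 = 21
  bit 1 = 1: r = r^2 * 21 mod 31 = 21^2 * 21 = 7*21 = 23
  -> B = 23
s = B^a = 23^12 mod 31  (bits of 12 = 1100)
  bit 0 = 1: r = r^2 * 23 mod 31 = 1^2 * 23 = 1*23 = 23
  bit 1 = 1: r = r^2 * 23 mod 31 = 23^2 * 23 = 2*23 = 15
  bit 2 = 0: r = r^2 mod 31 = 15^2 = 8
  bit 3 = 0: r = r^2 mod 31 = 8^2 = 2
  -> s = B^a = 2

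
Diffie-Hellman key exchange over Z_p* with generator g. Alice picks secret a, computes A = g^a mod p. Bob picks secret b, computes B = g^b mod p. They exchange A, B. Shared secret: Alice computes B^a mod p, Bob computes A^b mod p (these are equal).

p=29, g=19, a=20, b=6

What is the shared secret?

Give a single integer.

A = 19^20 mod 29  (bits of 20 = 10100)
  bit 0 = 1: r = r^2 * 19 mod 29 = 1^2 * 19 = 1*19 = 19
  bit 1 = 0: r = r^2 mod 29 = 19^2 = 13
  bit 2 = 1: r = r^2 * 19 mod 29 = 13^2 * 19 = 24*19 = 21
  bit 3 = 0: r = r^2 mod 29 = 21^2 = 6
  bit 4 = 0: r = r^2 mod 29 = 6^2 = 7
  -> A = 7
B = 19^6 mod 29  (bits of 6 = 110)
  bit 0 = 1: r = r^2 * 19 mod 29 = 1^2 * 19 = 1*19 = 19
  bit 1 = 1: r = r^2 * 19 mod 29 = 19^2 * 19 = 13*19 = 15
  bit 2 = 0: r = r^2 mod 29 = 15^2 = 22
  -> B = 22
s = B^a = 22^20 mod 29  (bits of 20 = 10100)
  bit 0 = 1: r = r^2 * 22 mod 29 = 1^2 * 22 = 1*22 = 22
  bit 1 = 0: r = r^2 mod 29 = 22^2 = 20
  bit 2 = 1: r = r^2 * 22 mod 29 = 20^2 * 22 = 23*22 = 13
  bit 3 = 0: r = r^2 mod 29 = 13^2 = 24
  bit 4 = 0: r = r^2 mod 29 = 24^2 = 25
  -> s = B^a = 25

Answer: 25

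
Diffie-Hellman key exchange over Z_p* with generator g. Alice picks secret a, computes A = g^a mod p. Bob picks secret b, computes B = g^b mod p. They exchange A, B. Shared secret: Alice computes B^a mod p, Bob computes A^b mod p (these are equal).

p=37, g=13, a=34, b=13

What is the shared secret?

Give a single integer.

Answer: 4

Derivation:
A = 13^34 mod 37  (bits of 34 = 100010)
  bit 0 = 1: r = r^2 * 13 mod 37 = 1^2 * 13 = 1*13 = 13
  bit 1 = 0: r = r^2 mod 37 = 13^2 = 21
  bit 2 = 0: r = r^2 mod 37 = 21^2 = 34
  bit 3 = 0: r = r^2 mod 37 = 34^2 = 9
  bit 4 = 1: r = r^2 * 13 mod 37 = 9^2 * 13 = 7*13 = 17
  bit 5 = 0: r = r^2 mod 37 = 17^2 = 30
  -> A = 30
B = 13^13 mod 37  (bits of 13 = 1101)
  bit 0 = 1: r = r^2 * 13 mod 37 = 1^2 * 13 = 1*13 = 13
  bit 1 = 1: r = r^2 * 13 mod 37 = 13^2 * 13 = 21*13 = 14
  bit 2 = 0: r = r^2 mod 37 = 14^2 = 11
  bit 3 = 1: r = r^2 * 13 mod 37 = 11^2 * 13 = 10*13 = 19
  -> B = 19
s = B^a = 19^34 mod 37  (bits of 34 = 100010)
  bit 0 = 1: r = r^2 * 19 mod 37 = 1^2 * 19 = 1*19 = 19
  bit 1 = 0: r = r^2 mod 37 = 19^2 = 28
  bit 2 = 0: r = r^2 mod 37 = 28^2 = 7
  bit 3 = 0: r = r^2 mod 37 = 7^2 = 12
  bit 4 = 1: r = r^2 * 19 mod 37 = 12^2 * 19 = 33*19 = 35
  bit 5 = 0: r = r^2 mod 37 = 35^2 = 4
  -> s = B^a = 4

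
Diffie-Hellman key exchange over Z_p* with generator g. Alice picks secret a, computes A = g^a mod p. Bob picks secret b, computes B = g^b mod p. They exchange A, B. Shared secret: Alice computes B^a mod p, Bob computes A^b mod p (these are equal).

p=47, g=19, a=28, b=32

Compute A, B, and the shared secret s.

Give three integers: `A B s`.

Answer: 2 27 42

Derivation:
A = 19^28 mod 47  (bits of 28 = 11100)
  bit 0 = 1: r = r^2 * 19 mod 47 = 1^2 * 19 = 1*19 = 19
  bit 1 = 1: r = r^2 * 19 mod 47 = 19^2 * 19 = 32*19 = 44
  bit 2 = 1: r = r^2 * 19 mod 47 = 44^2 * 19 = 9*19 = 30
  bit 3 = 0: r = r^2 mod 47 = 30^2 = 7
  bit 4 = 0: r = r^2 mod 47 = 7^2 = 2
  -> A = 2
B = 19^32 mod 47  (bits of 32 = 100000)
  bit 0 = 1: r = r^2 * 19 mod 47 = 1^2 * 19 = 1*19 = 19
  bit 1 = 0: r = r^2 mod 47 = 19^2 = 32
  bit 2 = 0: r = r^2 mod 47 = 32^2 = 37
  bit 3 = 0: r = r^2 mod 47 = 37^2 = 6
  bit 4 = 0: r = r^2 mod 47 = 6^2 = 36
  bit 5 = 0: r = r^2 mod 47 = 36^2 = 27
  -> B = 27
s = B^a = 27^28 mod 47  (bits of 28 = 11100)
  bit 0 = 1: r = r^2 * 27 mod 47 = 1^2 * 27 = 1*27 = 27
  bit 1 = 1: r = r^2 * 27 mod 47 = 27^2 * 27 = 24*27 = 37
  bit 2 = 1: r = r^2 * 27 mod 47 = 37^2 * 27 = 6*27 = 21
  bit 3 = 0: r = r^2 mod 47 = 21^2 = 18
  bit 4 = 0: r = r^2 mod 47 = 18^2 = 42
  -> s = B^a = 42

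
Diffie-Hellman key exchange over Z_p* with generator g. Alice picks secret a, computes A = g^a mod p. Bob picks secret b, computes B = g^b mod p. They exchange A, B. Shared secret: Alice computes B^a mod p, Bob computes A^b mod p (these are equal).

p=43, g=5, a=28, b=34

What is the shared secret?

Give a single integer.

Answer: 6

Derivation:
A = 5^28 mod 43  (bits of 28 = 11100)
  bit 0 = 1: r = r^2 * 5 mod 43 = 1^2 * 5 = 1*5 = 5
  bit 1 = 1: r = r^2 * 5 mod 43 = 5^2 * 5 = 25*5 = 39
  bit 2 = 1: r = r^2 * 5 mod 43 = 39^2 * 5 = 16*5 = 37
  bit 3 = 0: r = r^2 mod 43 = 37^2 = 36
  bit 4 = 0: r = r^2 mod 43 = 36^2 = 6
  -> A = 6
B = 5^34 mod 43  (bits of 34 = 100010)
  bit 0 = 1: r = r^2 * 5 mod 43 = 1^2 * 5 = 1*5 = 5
  bit 1 = 0: r = r^2 mod 43 = 5^2 = 25
  bit 2 = 0: r = r^2 mod 43 = 25^2 = 23
  bit 3 = 0: r = r^2 mod 43 = 23^2 = 13
  bit 4 = 1: r = r^2 * 5 mod 43 = 13^2 * 5 = 40*5 = 28
  bit 5 = 0: r = r^2 mod 43 = 28^2 = 10
  -> B = 10
s = B^a = 10^28 mod 43  (bits of 28 = 11100)
  bit 0 = 1: r = r^2 * 10 mod 43 = 1^2 * 10 = 1*10 = 10
  bit 1 = 1: r = r^2 * 10 mod 43 = 10^2 * 10 = 14*10 = 11
  bit 2 = 1: r = r^2 * 10 mod 43 = 11^2 * 10 = 35*10 = 6
  bit 3 = 0: r = r^2 mod 43 = 6^2 = 36
  bit 4 = 0: r = r^2 mod 43 = 36^2 = 6
  -> s = B^a = 6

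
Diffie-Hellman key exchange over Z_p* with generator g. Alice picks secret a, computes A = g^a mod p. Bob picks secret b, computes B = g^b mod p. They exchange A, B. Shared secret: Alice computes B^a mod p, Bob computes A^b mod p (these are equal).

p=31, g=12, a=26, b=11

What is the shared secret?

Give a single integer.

A = 12^26 mod 31  (bits of 26 = 11010)
  bit 0 = 1: r = r^2 * 12 mod 31 = 1^2 * 12 = 1*12 = 12
  bit 1 = 1: r = r^2 * 12 mod 31 = 12^2 * 12 = 20*12 = 23
  bit 2 = 0: r = r^2 mod 31 = 23^2 = 2
  bit 3 = 1: r = r^2 * 12 mod 31 = 2^2 * 12 = 4*12 = 17
  bit 4 = 0: r = r^2 mod 31 = 17^2 = 10
  -> A = 10
B = 12^11 mod 31  (bits of 11 = 1011)
  bit 0 = 1: r = r^2 * 12 mod 31 = 1^2 * 12 = 1*12 = 12
  bit 1 = 0: r = r^2 mod 31 = 12^2 = 20
  bit 2 = 1: r = r^2 * 12 mod 31 = 20^2 * 12 = 28*12 = 26
  bit 3 = 1: r = r^2 * 12 mod 31 = 26^2 * 12 = 25*12 = 21
  -> B = 21
s = B^a = 21^26 mod 31  (bits of 26 = 11010)
  bit 0 = 1: r = r^2 * 21 mod 31 = 1^2 * 21 = 1*21 = 21
  bit 1 = 1: r = r^2 * 21 mod 31 = 21^2 * 21 = 7*21 = 23
  bit 2 = 0: r = r^2 mod 31 = 23^2 = 2
  bit 3 = 1: r = r^2 * 21 mod 31 = 2^2 * 21 = 4*21 = 22
  bit 4 = 0: r = r^2 mod 31 = 22^2 = 19
  -> s = B^a = 19

Answer: 19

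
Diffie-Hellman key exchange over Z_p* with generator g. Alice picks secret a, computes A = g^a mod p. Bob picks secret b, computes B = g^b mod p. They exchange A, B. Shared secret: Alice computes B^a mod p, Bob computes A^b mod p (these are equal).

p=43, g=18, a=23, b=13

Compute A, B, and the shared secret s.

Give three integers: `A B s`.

Answer: 20 29 19

Derivation:
A = 18^23 mod 43  (bits of 23 = 10111)
  bit 0 = 1: r = r^2 * 18 mod 43 = 1^2 * 18 = 1*18 = 18
  bit 1 = 0: r = r^2 mod 43 = 18^2 = 23
  bit 2 = 1: r = r^2 * 18 mod 43 = 23^2 * 18 = 13*18 = 19
  bit 3 = 1: r = r^2 * 18 mod 43 = 19^2 * 18 = 17*18 = 5
  bit 4 = 1: r = r^2 * 18 mod 43 = 5^2 * 18 = 25*18 = 20
  -> A = 20
B = 18^13 mod 43  (bits of 13 = 1101)
  bit 0 = 1: r = r^2 * 18 mod 43 = 1^2 * 18 = 1*18 = 18
  bit 1 = 1: r = r^2 * 18 mod 43 = 18^2 * 18 = 23*18 = 27
  bit 2 = 0: r = r^2 mod 43 = 27^2 = 41
  bit 3 = 1: r = r^2 * 18 mod 43 = 41^2 * 18 = 4*18 = 29
  -> B = 29
s = B^a = 29^23 mod 43  (bits of 23 = 10111)
  bit 0 = 1: r = r^2 * 29 mod 43 = 1^2 * 29 = 1*29 = 29
  bit 1 = 0: r = r^2 mod 43 = 29^2 = 24
  bit 2 = 1: r = r^2 * 29 mod 43 = 24^2 * 29 = 17*29 = 20
  bit 3 = 1: r = r^2 * 29 mod 43 = 20^2 * 29 = 13*29 = 33
  bit 4 = 1: r = r^2 * 29 mod 43 = 33^2 * 29 = 14*29 = 19
  -> s = B^a = 19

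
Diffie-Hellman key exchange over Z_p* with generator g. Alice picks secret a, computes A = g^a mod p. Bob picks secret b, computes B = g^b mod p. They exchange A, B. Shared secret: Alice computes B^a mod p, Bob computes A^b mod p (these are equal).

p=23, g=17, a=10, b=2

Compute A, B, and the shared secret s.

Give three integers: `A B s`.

A = 17^10 mod 23  (bits of 10 = 1010)
  bit 0 = 1: r = r^2 * 17 mod 23 = 1^2 * 17 = 1*17 = 17
  bit 1 = 0: r = r^2 mod 23 = 17^2 = 13
  bit 2 = 1: r = r^2 * 17 mod 23 = 13^2 * 17 = 8*17 = 21
  bit 3 = 0: r = r^2 mod 23 = 21^2 = 4
  -> A = 4
B = 17^2 mod 23  (bits of 2 = 10)
  bit 0 = 1: r = r^2 * 17 mod 23 = 1^2 * 17 = 1*17 = 17
  bit 1 = 0: r = r^2 mod 23 = 17^2 = 13
  -> B = 13
s = B^a = 13^10 mod 23  (bits of 10 = 1010)
  bit 0 = 1: r = r^2 * 13 mod 23 = 1^2 * 13 = 1*13 = 13
  bit 1 = 0: r = r^2 mod 23 = 13^2 = 8
  bit 2 = 1: r = r^2 * 13 mod 23 = 8^2 * 13 = 18*13 = 4
  bit 3 = 0: r = r^2 mod 23 = 4^2 = 16
  -> s = B^a = 16

Answer: 4 13 16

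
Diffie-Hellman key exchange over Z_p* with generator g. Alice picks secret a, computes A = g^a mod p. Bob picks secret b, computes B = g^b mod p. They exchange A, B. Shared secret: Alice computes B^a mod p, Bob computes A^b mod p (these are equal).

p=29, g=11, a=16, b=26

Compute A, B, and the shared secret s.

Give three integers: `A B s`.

A = 11^16 mod 29  (bits of 16 = 10000)
  bit 0 = 1: r = r^2 * 11 mod 29 = 1^2 * 11 = 1*11 = 11
  bit 1 = 0: r = r^2 mod 29 = 11^2 = 5
  bit 2 = 0: r = r^2 mod 29 = 5^2 = 25
  bit 3 = 0: r = r^2 mod 29 = 25^2 = 16
  bit 4 = 0: r = r^2 mod 29 = 16^2 = 24
  -> A = 24
B = 11^26 mod 29  (bits of 26 = 11010)
  bit 0 = 1: r = r^2 * 11 mod 29 = 1^2 * 11 = 1*11 = 11
  bit 1 = 1: r = r^2 * 11 mod 29 = 11^2 * 11 = 5*11 = 26
  bit 2 = 0: r = r^2 mod 29 = 26^2 = 9
  bit 3 = 1: r = r^2 * 11 mod 29 = 9^2 * 11 = 23*11 = 21
  bit 4 = 0: r = r^2 mod 29 = 21^2 = 6
  -> B = 6
s = B^a = 6^16 mod 29  (bits of 16 = 10000)
  bit 0 = 1: r = r^2 * 6 mod 29 = 1^2 * 6 = 1*6 = 6
  bit 1 = 0: r = r^2 mod 29 = 6^2 = 7
  bit 2 = 0: r = r^2 mod 29 = 7^2 = 20
  bit 3 = 0: r = r^2 mod 29 = 20^2 = 23
  bit 4 = 0: r = r^2 mod 29 = 23^2 = 7
  -> s = B^a = 7

Answer: 24 6 7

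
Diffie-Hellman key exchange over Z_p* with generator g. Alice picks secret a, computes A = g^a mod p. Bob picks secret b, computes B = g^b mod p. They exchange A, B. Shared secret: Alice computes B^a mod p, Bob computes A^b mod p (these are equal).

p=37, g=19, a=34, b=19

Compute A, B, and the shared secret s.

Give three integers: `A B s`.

Answer: 4 18 4

Derivation:
A = 19^34 mod 37  (bits of 34 = 100010)
  bit 0 = 1: r = r^2 * 19 mod 37 = 1^2 * 19 = 1*19 = 19
  bit 1 = 0: r = r^2 mod 37 = 19^2 = 28
  bit 2 = 0: r = r^2 mod 37 = 28^2 = 7
  bit 3 = 0: r = r^2 mod 37 = 7^2 = 12
  bit 4 = 1: r = r^2 * 19 mod 37 = 12^2 * 19 = 33*19 = 35
  bit 5 = 0: r = r^2 mod 37 = 35^2 = 4
  -> A = 4
B = 19^19 mod 37  (bits of 19 = 10011)
  bit 0 = 1: r = r^2 * 19 mod 37 = 1^2 * 19 = 1*19 = 19
  bit 1 = 0: r = r^2 mod 37 = 19^2 = 28
  bit 2 = 0: r = r^2 mod 37 = 28^2 = 7
  bit 3 = 1: r = r^2 * 19 mod 37 = 7^2 * 19 = 12*19 = 6
  bit 4 = 1: r = r^2 * 19 mod 37 = 6^2 * 19 = 36*19 = 18
  -> B = 18
s = B^a = 18^34 mod 37  (bits of 34 = 100010)
  bit 0 = 1: r = r^2 * 18 mod 37 = 1^2 * 18 = 1*18 = 18
  bit 1 = 0: r = r^2 mod 37 = 18^2 = 28
  bit 2 = 0: r = r^2 mod 37 = 28^2 = 7
  bit 3 = 0: r = r^2 mod 37 = 7^2 = 12
  bit 4 = 1: r = r^2 * 18 mod 37 = 12^2 * 18 = 33*18 = 2
  bit 5 = 0: r = r^2 mod 37 = 2^2 = 4
  -> s = B^a = 4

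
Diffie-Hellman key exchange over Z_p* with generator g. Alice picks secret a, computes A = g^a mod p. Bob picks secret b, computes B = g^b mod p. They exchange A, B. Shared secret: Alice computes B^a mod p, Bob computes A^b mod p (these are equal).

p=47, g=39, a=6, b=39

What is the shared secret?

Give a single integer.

A = 39^6 mod 47  (bits of 6 = 110)
  bit 0 = 1: r = r^2 * 39 mod 47 = 1^2 * 39 = 1*39 = 39
  bit 1 = 1: r = r^2 * 39 mod 47 = 39^2 * 39 = 17*39 = 5
  bit 2 = 0: r = r^2 mod 47 = 5^2 = 25
  -> A = 25
B = 39^39 mod 47  (bits of 39 = 100111)
  bit 0 = 1: r = r^2 * 39 mod 47 = 1^2 * 39 = 1*39 = 39
  bit 1 = 0: r = r^2 mod 47 = 39^2 = 17
  bit 2 = 0: r = r^2 mod 47 = 17^2 = 7
  bit 3 = 1: r = r^2 * 39 mod 47 = 7^2 * 39 = 2*39 = 31
  bit 4 = 1: r = r^2 * 39 mod 47 = 31^2 * 39 = 21*39 = 20
  bit 5 = 1: r = r^2 * 39 mod 47 = 20^2 * 39 = 24*39 = 43
  -> B = 43
s = B^a = 43^6 mod 47  (bits of 6 = 110)
  bit 0 = 1: r = r^2 * 43 mod 47 = 1^2 * 43 = 1*43 = 43
  bit 1 = 1: r = r^2 * 43 mod 47 = 43^2 * 43 = 16*43 = 30
  bit 2 = 0: r = r^2 mod 47 = 30^2 = 7
  -> s = B^a = 7

Answer: 7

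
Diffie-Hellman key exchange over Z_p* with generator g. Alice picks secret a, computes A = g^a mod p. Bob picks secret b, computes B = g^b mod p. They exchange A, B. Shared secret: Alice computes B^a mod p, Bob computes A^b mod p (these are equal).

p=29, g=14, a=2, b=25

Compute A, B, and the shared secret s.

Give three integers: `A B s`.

A = 14^2 mod 29  (bits of 2 = 10)
  bit 0 = 1: r = r^2 * 14 mod 29 = 1^2 * 14 = 1*14 = 14
  bit 1 = 0: r = r^2 mod 29 = 14^2 = 22
  -> A = 22
B = 14^25 mod 29  (bits of 25 = 11001)
  bit 0 = 1: r = r^2 * 14 mod 29 = 1^2 * 14 = 1*14 = 14
  bit 1 = 1: r = r^2 * 14 mod 29 = 14^2 * 14 = 22*14 = 18
  bit 2 = 0: r = r^2 mod 29 = 18^2 = 5
  bit 3 = 0: r = r^2 mod 29 = 5^2 = 25
  bit 4 = 1: r = r^2 * 14 mod 29 = 25^2 * 14 = 16*14 = 21
  -> B = 21
s = B^a = 21^2 mod 29  (bits of 2 = 10)
  bit 0 = 1: r = r^2 * 21 mod 29 = 1^2 * 21 = 1*21 = 21
  bit 1 = 0: r = r^2 mod 29 = 21^2 = 6
  -> s = B^a = 6

Answer: 22 21 6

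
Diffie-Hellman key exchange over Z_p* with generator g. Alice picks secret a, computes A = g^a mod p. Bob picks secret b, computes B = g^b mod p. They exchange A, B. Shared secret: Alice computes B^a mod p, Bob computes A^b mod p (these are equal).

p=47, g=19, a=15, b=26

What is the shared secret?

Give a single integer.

A = 19^15 mod 47  (bits of 15 = 1111)
  bit 0 = 1: r = r^2 * 19 mod 47 = 1^2 * 19 = 1*19 = 19
  bit 1 = 1: r = r^2 * 19 mod 47 = 19^2 * 19 = 32*19 = 44
  bit 2 = 1: r = r^2 * 19 mod 47 = 44^2 * 19 = 9*19 = 30
  bit 3 = 1: r = r^2 * 19 mod 47 = 30^2 * 19 = 7*19 = 39
  -> A = 39
B = 19^26 mod 47  (bits of 26 = 11010)
  bit 0 = 1: r = r^2 * 19 mod 47 = 1^2 * 19 = 1*19 = 19
  bit 1 = 1: r = r^2 * 19 mod 47 = 19^2 * 19 = 32*19 = 44
  bit 2 = 0: r = r^2 mod 47 = 44^2 = 9
  bit 3 = 1: r = r^2 * 19 mod 47 = 9^2 * 19 = 34*19 = 35
  bit 4 = 0: r = r^2 mod 47 = 35^2 = 3
  -> B = 3
s = B^a = 3^15 mod 47  (bits of 15 = 1111)
  bit 0 = 1: r = r^2 * 3 mod 47 = 1^2 * 3 = 1*3 = 3
  bit 1 = 1: r = r^2 * 3 mod 47 = 3^2 * 3 = 9*3 = 27
  bit 2 = 1: r = r^2 * 3 mod 47 = 27^2 * 3 = 24*3 = 25
  bit 3 = 1: r = r^2 * 3 mod 47 = 25^2 * 3 = 14*3 = 42
  -> s = B^a = 42

Answer: 42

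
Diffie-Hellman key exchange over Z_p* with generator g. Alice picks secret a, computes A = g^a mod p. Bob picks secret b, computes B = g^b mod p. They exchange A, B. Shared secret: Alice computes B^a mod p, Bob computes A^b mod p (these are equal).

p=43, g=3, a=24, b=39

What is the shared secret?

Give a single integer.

Answer: 4

Derivation:
A = 3^24 mod 43  (bits of 24 = 11000)
  bit 0 = 1: r = r^2 * 3 mod 43 = 1^2 * 3 = 1*3 = 3
  bit 1 = 1: r = r^2 * 3 mod 43 = 3^2 * 3 = 9*3 = 27
  bit 2 = 0: r = r^2 mod 43 = 27^2 = 41
  bit 3 = 0: r = r^2 mod 43 = 41^2 = 4
  bit 4 = 0: r = r^2 mod 43 = 4^2 = 16
  -> A = 16
B = 3^39 mod 43  (bits of 39 = 100111)
  bit 0 = 1: r = r^2 * 3 mod 43 = 1^2 * 3 = 1*3 = 3
  bit 1 = 0: r = r^2 mod 43 = 3^2 = 9
  bit 2 = 0: r = r^2 mod 43 = 9^2 = 38
  bit 3 = 1: r = r^2 * 3 mod 43 = 38^2 * 3 = 25*3 = 32
  bit 4 = 1: r = r^2 * 3 mod 43 = 32^2 * 3 = 35*3 = 19
  bit 5 = 1: r = r^2 * 3 mod 43 = 19^2 * 3 = 17*3 = 8
  -> B = 8
s = B^a = 8^24 mod 43  (bits of 24 = 11000)
  bit 0 = 1: r = r^2 * 8 mod 43 = 1^2 * 8 = 1*8 = 8
  bit 1 = 1: r = r^2 * 8 mod 43 = 8^2 * 8 = 21*8 = 39
  bit 2 = 0: r = r^2 mod 43 = 39^2 = 16
  bit 3 = 0: r = r^2 mod 43 = 16^2 = 41
  bit 4 = 0: r = r^2 mod 43 = 41^2 = 4
  -> s = B^a = 4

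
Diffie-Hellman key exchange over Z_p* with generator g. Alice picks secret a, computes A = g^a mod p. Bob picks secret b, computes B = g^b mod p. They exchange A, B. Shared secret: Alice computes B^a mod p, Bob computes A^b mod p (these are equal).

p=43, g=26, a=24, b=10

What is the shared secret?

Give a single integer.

Answer: 41

Derivation:
A = 26^24 mod 43  (bits of 24 = 11000)
  bit 0 = 1: r = r^2 * 26 mod 43 = 1^2 * 26 = 1*26 = 26
  bit 1 = 1: r = r^2 * 26 mod 43 = 26^2 * 26 = 31*26 = 32
  bit 2 = 0: r = r^2 mod 43 = 32^2 = 35
  bit 3 = 0: r = r^2 mod 43 = 35^2 = 21
  bit 4 = 0: r = r^2 mod 43 = 21^2 = 11
  -> A = 11
B = 26^10 mod 43  (bits of 10 = 1010)
  bit 0 = 1: r = r^2 * 26 mod 43 = 1^2 * 26 = 1*26 = 26
  bit 1 = 0: r = r^2 mod 43 = 26^2 = 31
  bit 2 = 1: r = r^2 * 26 mod 43 = 31^2 * 26 = 15*26 = 3
  bit 3 = 0: r = r^2 mod 43 = 3^2 = 9
  -> B = 9
s = B^a = 9^24 mod 43  (bits of 24 = 11000)
  bit 0 = 1: r = r^2 * 9 mod 43 = 1^2 * 9 = 1*9 = 9
  bit 1 = 1: r = r^2 * 9 mod 43 = 9^2 * 9 = 38*9 = 41
  bit 2 = 0: r = r^2 mod 43 = 41^2 = 4
  bit 3 = 0: r = r^2 mod 43 = 4^2 = 16
  bit 4 = 0: r = r^2 mod 43 = 16^2 = 41
  -> s = B^a = 41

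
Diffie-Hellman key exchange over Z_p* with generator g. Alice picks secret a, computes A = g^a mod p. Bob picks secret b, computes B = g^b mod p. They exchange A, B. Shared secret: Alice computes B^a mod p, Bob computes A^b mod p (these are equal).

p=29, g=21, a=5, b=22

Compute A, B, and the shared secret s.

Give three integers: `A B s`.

A = 21^5 mod 29  (bits of 5 = 101)
  bit 0 = 1: r = r^2 * 21 mod 29 = 1^2 * 21 = 1*21 = 21
  bit 1 = 0: r = r^2 mod 29 = 21^2 = 6
  bit 2 = 1: r = r^2 * 21 mod 29 = 6^2 * 21 = 7*21 = 2
  -> A = 2
B = 21^22 mod 29  (bits of 22 = 10110)
  bit 0 = 1: r = r^2 * 21 mod 29 = 1^2 * 21 = 1*21 = 21
  bit 1 = 0: r = r^2 mod 29 = 21^2 = 6
  bit 2 = 1: r = r^2 * 21 mod 29 = 6^2 * 21 = 7*21 = 2
  bit 3 = 1: r = r^2 * 21 mod 29 = 2^2 * 21 = 4*21 = 26
  bit 4 = 0: r = r^2 mod 29 = 26^2 = 9
  -> B = 9
s = B^a = 9^5 mod 29  (bits of 5 = 101)
  bit 0 = 1: r = r^2 * 9 mod 29 = 1^2 * 9 = 1*9 = 9
  bit 1 = 0: r = r^2 mod 29 = 9^2 = 23
  bit 2 = 1: r = r^2 * 9 mod 29 = 23^2 * 9 = 7*9 = 5
  -> s = B^a = 5

Answer: 2 9 5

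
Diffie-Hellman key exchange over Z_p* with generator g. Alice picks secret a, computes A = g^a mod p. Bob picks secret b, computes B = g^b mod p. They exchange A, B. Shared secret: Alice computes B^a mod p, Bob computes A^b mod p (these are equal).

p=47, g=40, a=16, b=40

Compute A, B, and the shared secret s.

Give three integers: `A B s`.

A = 40^16 mod 47  (bits of 16 = 10000)
  bit 0 = 1: r = r^2 * 40 mod 47 = 1^2 * 40 = 1*40 = 40
  bit 1 = 0: r = r^2 mod 47 = 40^2 = 2
  bit 2 = 0: r = r^2 mod 47 = 2^2 = 4
  bit 3 = 0: r = r^2 mod 47 = 4^2 = 16
  bit 4 = 0: r = r^2 mod 47 = 16^2 = 21
  -> A = 21
B = 40^40 mod 47  (bits of 40 = 101000)
  bit 0 = 1: r = r^2 * 40 mod 47 = 1^2 * 40 = 1*40 = 40
  bit 1 = 0: r = r^2 mod 47 = 40^2 = 2
  bit 2 = 1: r = r^2 * 40 mod 47 = 2^2 * 40 = 4*40 = 19
  bit 3 = 0: r = r^2 mod 47 = 19^2 = 32
  bit 4 = 0: r = r^2 mod 47 = 32^2 = 37
  bit 5 = 0: r = r^2 mod 47 = 37^2 = 6
  -> B = 6
s = B^a = 6^16 mod 47  (bits of 16 = 10000)
  bit 0 = 1: r = r^2 * 6 mod 47 = 1^2 * 6 = 1*6 = 6
  bit 1 = 0: r = r^2 mod 47 = 6^2 = 36
  bit 2 = 0: r = r^2 mod 47 = 36^2 = 27
  bit 3 = 0: r = r^2 mod 47 = 27^2 = 24
  bit 4 = 0: r = r^2 mod 47 = 24^2 = 12
  -> s = B^a = 12

Answer: 21 6 12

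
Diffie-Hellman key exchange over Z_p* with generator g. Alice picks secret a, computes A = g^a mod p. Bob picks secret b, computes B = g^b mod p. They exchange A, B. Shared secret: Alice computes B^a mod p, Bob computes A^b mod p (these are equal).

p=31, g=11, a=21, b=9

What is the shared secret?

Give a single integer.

A = 11^21 mod 31  (bits of 21 = 10101)
  bit 0 = 1: r = r^2 * 11 mod 31 = 1^2 * 11 = 1*11 = 11
  bit 1 = 0: r = r^2 mod 31 = 11^2 = 28
  bit 2 = 1: r = r^2 * 11 mod 31 = 28^2 * 11 = 9*11 = 6
  bit 3 = 0: r = r^2 mod 31 = 6^2 = 5
  bit 4 = 1: r = r^2 * 11 mod 31 = 5^2 * 11 = 25*11 = 27
  -> A = 27
B = 11^9 mod 31  (bits of 9 = 1001)
  bit 0 = 1: r = r^2 * 11 mod 31 = 1^2 * 11 = 1*11 = 11
  bit 1 = 0: r = r^2 mod 31 = 11^2 = 28
  bit 2 = 0: r = r^2 mod 31 = 28^2 = 9
  bit 3 = 1: r = r^2 * 11 mod 31 = 9^2 * 11 = 19*11 = 23
  -> B = 23
s = B^a = 23^21 mod 31  (bits of 21 = 10101)
  bit 0 = 1: r = r^2 * 23 mod 31 = 1^2 * 23 = 1*23 = 23
  bit 1 = 0: r = r^2 mod 31 = 23^2 = 2
  bit 2 = 1: r = r^2 * 23 mod 31 = 2^2 * 23 = 4*23 = 30
  bit 3 = 0: r = r^2 mod 31 = 30^2 = 1
  bit 4 = 1: r = r^2 * 23 mod 31 = 1^2 * 23 = 1*23 = 23
  -> s = B^a = 23

Answer: 23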